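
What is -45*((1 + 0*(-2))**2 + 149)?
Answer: -6750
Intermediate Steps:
-45*((1 + 0*(-2))**2 + 149) = -45*((1 + 0)**2 + 149) = -45*(1**2 + 149) = -45*(1 + 149) = -45*150 = -6750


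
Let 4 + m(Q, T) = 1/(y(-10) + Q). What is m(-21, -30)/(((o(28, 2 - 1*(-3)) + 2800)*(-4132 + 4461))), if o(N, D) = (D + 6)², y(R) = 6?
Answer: -61/14415135 ≈ -4.2317e-6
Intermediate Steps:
o(N, D) = (6 + D)²
m(Q, T) = -4 + 1/(6 + Q)
m(-21, -30)/(((o(28, 2 - 1*(-3)) + 2800)*(-4132 + 4461))) = ((-23 - 4*(-21))/(6 - 21))/((((6 + (2 - 1*(-3)))² + 2800)*(-4132 + 4461))) = ((-23 + 84)/(-15))/((((6 + (2 + 3))² + 2800)*329)) = (-1/15*61)/((((6 + 5)² + 2800)*329)) = -61*1/(329*(11² + 2800))/15 = -61*1/(329*(121 + 2800))/15 = -61/(15*(2921*329)) = -61/15/961009 = -61/15*1/961009 = -61/14415135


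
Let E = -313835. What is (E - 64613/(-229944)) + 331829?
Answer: 4137676949/229944 ≈ 17994.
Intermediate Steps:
(E - 64613/(-229944)) + 331829 = (-313835 - 64613/(-229944)) + 331829 = (-313835 - 64613*(-1/229944)) + 331829 = (-313835 + 64613/229944) + 331829 = -72164410627/229944 + 331829 = 4137676949/229944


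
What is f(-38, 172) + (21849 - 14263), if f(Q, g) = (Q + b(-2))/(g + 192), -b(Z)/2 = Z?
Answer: 1380635/182 ≈ 7585.9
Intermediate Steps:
b(Z) = -2*Z
f(Q, g) = (4 + Q)/(192 + g) (f(Q, g) = (Q - 2*(-2))/(g + 192) = (Q + 4)/(192 + g) = (4 + Q)/(192 + g))
f(-38, 172) + (21849 - 14263) = (4 - 38)/(192 + 172) + (21849 - 14263) = -34/364 + 7586 = (1/364)*(-34) + 7586 = -17/182 + 7586 = 1380635/182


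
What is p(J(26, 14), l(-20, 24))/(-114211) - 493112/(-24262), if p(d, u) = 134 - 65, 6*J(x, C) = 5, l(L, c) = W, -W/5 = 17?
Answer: 28158570277/1385493641 ≈ 20.324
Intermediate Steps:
W = -85 (W = -5*17 = -85)
l(L, c) = -85
J(x, C) = ⅚ (J(x, C) = (⅙)*5 = ⅚)
p(d, u) = 69
p(J(26, 14), l(-20, 24))/(-114211) - 493112/(-24262) = 69/(-114211) - 493112/(-24262) = 69*(-1/114211) - 493112*(-1/24262) = -69/114211 + 246556/12131 = 28158570277/1385493641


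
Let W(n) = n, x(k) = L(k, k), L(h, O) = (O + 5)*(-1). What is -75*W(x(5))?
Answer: 750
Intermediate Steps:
L(h, O) = -5 - O (L(h, O) = (5 + O)*(-1) = -5 - O)
x(k) = -5 - k
-75*W(x(5)) = -75*(-5 - 1*5) = -75*(-5 - 5) = -75*(-10) = 750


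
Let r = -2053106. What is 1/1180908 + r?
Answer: -2424529300247/1180908 ≈ -2.0531e+6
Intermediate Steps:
1/1180908 + r = 1/1180908 - 2053106 = -2424529300247/1180908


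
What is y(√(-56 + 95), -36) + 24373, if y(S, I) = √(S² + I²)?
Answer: 24373 + √1335 ≈ 24410.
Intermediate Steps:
y(S, I) = √(I² + S²)
y(√(-56 + 95), -36) + 24373 = √((-36)² + (√(-56 + 95))²) + 24373 = √(1296 + (√39)²) + 24373 = √(1296 + 39) + 24373 = √1335 + 24373 = 24373 + √1335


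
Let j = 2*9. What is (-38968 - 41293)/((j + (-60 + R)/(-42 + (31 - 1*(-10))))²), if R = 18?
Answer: -80261/3600 ≈ -22.295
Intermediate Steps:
j = 18
(-38968 - 41293)/((j + (-60 + R)/(-42 + (31 - 1*(-10))))²) = (-38968 - 41293)/((18 + (-60 + 18)/(-42 + (31 - 1*(-10))))²) = -80261/(18 - 42/(-42 + (31 + 10)))² = -80261/(18 - 42/(-42 + 41))² = -80261/(18 - 42/(-1))² = -80261/(18 - 42*(-1))² = -80261/(18 + 42)² = -80261/(60²) = -80261/3600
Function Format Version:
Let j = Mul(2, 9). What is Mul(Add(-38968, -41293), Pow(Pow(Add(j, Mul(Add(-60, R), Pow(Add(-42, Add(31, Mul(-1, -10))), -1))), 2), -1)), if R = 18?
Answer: Rational(-80261, 3600) ≈ -22.295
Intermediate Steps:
j = 18
Mul(Add(-38968, -41293), Pow(Pow(Add(j, Mul(Add(-60, R), Pow(Add(-42, Add(31, Mul(-1, -10))), -1))), 2), -1)) = Mul(Add(-38968, -41293), Pow(Pow(Add(18, Mul(Add(-60, 18), Pow(Add(-42, Add(31, Mul(-1, -10))), -1))), 2), -1)) = Mul(-80261, Pow(Pow(Add(18, Mul(-42, Pow(Add(-42, Add(31, 10)), -1))), 2), -1)) = Mul(-80261, Pow(Pow(Add(18, Mul(-42, Pow(Add(-42, 41), -1))), 2), -1)) = Mul(-80261, Pow(Pow(Add(18, Mul(-42, Pow(-1, -1))), 2), -1)) = Mul(-80261, Pow(Pow(Add(18, Mul(-42, -1)), 2), -1)) = Mul(-80261, Pow(Pow(Add(18, 42), 2), -1)) = Mul(-80261, Pow(Pow(60, 2), -1)) = Mul(-80261, Pow(3600, -1)) = Mul(-80261, Rational(1, 3600)) = Rational(-80261, 3600)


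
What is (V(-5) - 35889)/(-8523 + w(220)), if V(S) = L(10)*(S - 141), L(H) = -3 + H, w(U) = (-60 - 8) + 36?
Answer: 36911/8555 ≈ 4.3146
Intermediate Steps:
w(U) = -32 (w(U) = -68 + 36 = -32)
V(S) = -987 + 7*S (V(S) = (-3 + 10)*(S - 141) = 7*(-141 + S) = -987 + 7*S)
(V(-5) - 35889)/(-8523 + w(220)) = ((-987 + 7*(-5)) - 35889)/(-8523 - 32) = ((-987 - 35) - 35889)/(-8555) = (-1022 - 35889)*(-1/8555) = -36911*(-1/8555) = 36911/8555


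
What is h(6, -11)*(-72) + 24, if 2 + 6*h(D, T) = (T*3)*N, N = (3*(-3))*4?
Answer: -14208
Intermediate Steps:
N = -36 (N = -9*4 = -36)
h(D, T) = -⅓ - 18*T (h(D, T) = -⅓ + ((T*3)*(-36))/6 = -⅓ + ((3*T)*(-36))/6 = -⅓ + (-108*T)/6 = -⅓ - 18*T)
h(6, -11)*(-72) + 24 = (-⅓ - 18*(-11))*(-72) + 24 = (-⅓ + 198)*(-72) + 24 = (593/3)*(-72) + 24 = -14232 + 24 = -14208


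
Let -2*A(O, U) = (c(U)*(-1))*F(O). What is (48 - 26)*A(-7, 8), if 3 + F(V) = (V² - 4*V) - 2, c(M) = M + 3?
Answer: 8712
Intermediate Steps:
c(M) = 3 + M
F(V) = -5 + V² - 4*V (F(V) = -3 + ((V² - 4*V) - 2) = -3 + (-2 + V² - 4*V) = -5 + V² - 4*V)
A(O, U) = -(-3 - U)*(-5 + O² - 4*O)/2 (A(O, U) = -(3 + U)*(-1)*(-5 + O² - 4*O)/2 = -(-3 - U)*(-5 + O² - 4*O)/2)
(48 - 26)*A(-7, 8) = (48 - 26)*(-(3 + 8)*(5 - 1*(-7)² + 4*(-7))/2) = 22*(-½*11*(5 - 1*49 - 28)) = 22*(-½*11*(5 - 49 - 28)) = 22*(-½*11*(-72)) = 22*396 = 8712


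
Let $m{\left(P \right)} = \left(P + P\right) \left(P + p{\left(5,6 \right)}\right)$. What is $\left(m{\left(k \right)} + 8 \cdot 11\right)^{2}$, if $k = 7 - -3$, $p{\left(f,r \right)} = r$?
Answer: $166464$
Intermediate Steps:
$k = 10$ ($k = 7 + 3 = 10$)
$m{\left(P \right)} = 2 P \left(6 + P\right)$ ($m{\left(P \right)} = \left(P + P\right) \left(P + 6\right) = 2 P \left(6 + P\right)$)
$\left(m{\left(k \right)} + 8 \cdot 11\right)^{2} = \left(2 \cdot 10 \left(6 + 10\right) + 8 \cdot 11\right)^{2} = \left(2 \cdot 10 \cdot 16 + 88\right)^{2} = \left(320 + 88\right)^{2} = 408^{2} = 166464$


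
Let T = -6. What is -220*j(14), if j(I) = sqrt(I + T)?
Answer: -440*sqrt(2) ≈ -622.25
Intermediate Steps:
j(I) = sqrt(-6 + I) (j(I) = sqrt(I - 6) = sqrt(-6 + I))
-220*j(14) = -220*sqrt(-6 + 14) = -440*sqrt(2)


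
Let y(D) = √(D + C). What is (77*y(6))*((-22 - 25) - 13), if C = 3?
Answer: -13860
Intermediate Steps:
y(D) = √(3 + D) (y(D) = √(D + 3) = √(3 + D))
(77*y(6))*((-22 - 25) - 13) = (77*√(3 + 6))*((-22 - 25) - 13) = (77*√9)*(-47 - 13) = (77*3)*(-60) = 231*(-60) = -13860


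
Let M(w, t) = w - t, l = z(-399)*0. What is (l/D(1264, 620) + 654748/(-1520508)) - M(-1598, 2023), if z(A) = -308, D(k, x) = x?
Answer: 1376276180/380127 ≈ 3620.6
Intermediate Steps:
l = 0 (l = -308*0 = 0)
(l/D(1264, 620) + 654748/(-1520508)) - M(-1598, 2023) = (0/620 + 654748/(-1520508)) - (-1598 - 1*2023) = (0*(1/620) + 654748*(-1/1520508)) - (-1598 - 2023) = (0 - 163687/380127) - 1*(-3621) = -163687/380127 + 3621 = 1376276180/380127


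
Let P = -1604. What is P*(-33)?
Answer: 52932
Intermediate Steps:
P*(-33) = -1604*(-33) = 52932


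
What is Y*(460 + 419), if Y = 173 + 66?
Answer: 210081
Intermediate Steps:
Y = 239
Y*(460 + 419) = 239*(460 + 419) = 239*879 = 210081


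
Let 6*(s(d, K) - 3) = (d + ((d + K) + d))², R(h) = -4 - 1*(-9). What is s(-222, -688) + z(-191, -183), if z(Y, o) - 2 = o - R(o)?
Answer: 916109/3 ≈ 3.0537e+5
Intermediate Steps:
R(h) = 5 (R(h) = -4 + 9 = 5)
s(d, K) = 3 + (K + 3*d)²/6 (s(d, K) = 3 + (d + ((d + K) + d))²/6 = 3 + (d + ((K + d) + d))²/6 = 3 + (d + (K + 2*d))²/6 = 3 + (K + 3*d)²/6)
z(Y, o) = -3 + o (z(Y, o) = 2 + (o - 1*5) = 2 + (o - 5) = 2 + (-5 + o) = -3 + o)
s(-222, -688) + z(-191, -183) = (3 + (-688 + 3*(-222))²/6) + (-3 - 183) = (3 + (-688 - 666)²/6) - 186 = (3 + (⅙)*(-1354)²) - 186 = (3 + (⅙)*1833316) - 186 = (3 + 916658/3) - 186 = 916667/3 - 186 = 916109/3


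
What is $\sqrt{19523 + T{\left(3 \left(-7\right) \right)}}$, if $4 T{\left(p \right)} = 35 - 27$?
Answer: $5 \sqrt{781} \approx 139.73$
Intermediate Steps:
$T{\left(p \right)} = 2$ ($T{\left(p \right)} = \frac{35 - 27}{4} = \frac{1}{4} \cdot 8 = 2$)
$\sqrt{19523 + T{\left(3 \left(-7\right) \right)}} = \sqrt{19523 + 2} = \sqrt{19525} = 5 \sqrt{781}$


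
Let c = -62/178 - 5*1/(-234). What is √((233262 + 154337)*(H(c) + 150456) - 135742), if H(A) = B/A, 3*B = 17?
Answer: 2*√675846070749124022/6809 ≈ 2.4147e+5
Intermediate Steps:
B = 17/3 (B = (⅓)*17 = 17/3 ≈ 5.6667)
c = -6809/20826 (c = -62*1/178 - 5*(-1/234) = -31/89 + 5/234 = -6809/20826 ≈ -0.32695)
H(A) = 17/(3*A)
√((233262 + 154337)*(H(c) + 150456) - 135742) = √((233262 + 154337)*(17/(3*(-6809/20826)) + 150456) - 135742) = √(387599*((17/3)*(-20826/6809) + 150456) - 135742) = √(387599*(-118014/6809 + 150456) - 135742) = √(387599*(1024336890/6809) - 135742) = √(397031954227110/6809 - 135742) = √(397031029959832/6809) = 2*√675846070749124022/6809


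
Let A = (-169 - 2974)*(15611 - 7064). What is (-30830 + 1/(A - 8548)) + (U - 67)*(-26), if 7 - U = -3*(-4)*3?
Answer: -761384702847/26871769 ≈ -28334.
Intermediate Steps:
U = -29 (U = 7 - (-3*(-4))*3 = 7 - 12*3 = 7 - 1*36 = 7 - 36 = -29)
A = -26863221 (A = -3143*8547 = -26863221)
(-30830 + 1/(A - 8548)) + (U - 67)*(-26) = (-30830 + 1/(-26863221 - 8548)) + (-29 - 67)*(-26) = (-30830 + 1/(-26871769)) - 96*(-26) = (-30830 - 1/26871769) + 2496 = -828456638271/26871769 + 2496 = -761384702847/26871769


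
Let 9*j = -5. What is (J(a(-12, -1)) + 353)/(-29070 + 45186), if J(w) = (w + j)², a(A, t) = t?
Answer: 28789/1305396 ≈ 0.022054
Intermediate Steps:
j = -5/9 (j = (⅑)*(-5) = -5/9 ≈ -0.55556)
J(w) = (-5/9 + w)² (J(w) = (w - 5/9)² = (-5/9 + w)²)
(J(a(-12, -1)) + 353)/(-29070 + 45186) = ((-5 + 9*(-1))²/81 + 353)/(-29070 + 45186) = ((-5 - 9)²/81 + 353)/16116 = ((1/81)*(-14)² + 353)*(1/16116) = ((1/81)*196 + 353)*(1/16116) = (196/81 + 353)*(1/16116) = (28789/81)*(1/16116) = 28789/1305396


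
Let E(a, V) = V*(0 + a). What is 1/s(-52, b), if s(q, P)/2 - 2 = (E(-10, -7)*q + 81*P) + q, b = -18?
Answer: -1/10296 ≈ -9.7125e-5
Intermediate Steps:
E(a, V) = V*a
s(q, P) = 4 + 142*q + 162*P (s(q, P) = 4 + 2*(((-7*(-10))*q + 81*P) + q) = 4 + 2*((70*q + 81*P) + q) = 4 + 2*(71*q + 81*P) = 4 + (142*q + 162*P) = 4 + 142*q + 162*P)
1/s(-52, b) = 1/(4 + 142*(-52) + 162*(-18)) = 1/(4 - 7384 - 2916) = 1/(-10296) = -1/10296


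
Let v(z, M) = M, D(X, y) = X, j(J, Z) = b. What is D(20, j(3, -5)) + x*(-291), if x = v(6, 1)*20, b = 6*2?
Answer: -5800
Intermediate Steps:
b = 12
j(J, Z) = 12
x = 20 (x = 1*20 = 20)
D(20, j(3, -5)) + x*(-291) = 20 + 20*(-291) = 20 - 5820 = -5800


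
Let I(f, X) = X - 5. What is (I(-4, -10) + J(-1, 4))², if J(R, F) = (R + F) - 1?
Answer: 169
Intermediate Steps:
I(f, X) = -5 + X
J(R, F) = -1 + F + R (J(R, F) = (F + R) - 1 = -1 + F + R)
(I(-4, -10) + J(-1, 4))² = ((-5 - 10) + (-1 + 4 - 1))² = (-15 + 2)² = (-13)² = 169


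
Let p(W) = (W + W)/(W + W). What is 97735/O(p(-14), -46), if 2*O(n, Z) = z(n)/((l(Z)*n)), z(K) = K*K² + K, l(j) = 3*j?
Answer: -13487430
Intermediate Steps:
z(K) = K + K³ (z(K) = K³ + K = K + K³)
p(W) = 1 (p(W) = (2*W)/((2*W)) = (2*W)*(1/(2*W)) = 1)
O(n, Z) = (n + n³)/(6*Z*n) (O(n, Z) = ((n + n³)/(((3*Z)*n)))/2 = ((n + n³)/((3*Z*n)))/2 = ((n + n³)*(1/(3*Z*n)))/2 = ((n + n³)/(3*Z*n))/2 = (n + n³)/(6*Z*n))
97735/O(p(-14), -46) = 97735/(((⅙)*(1 + 1²)/(-46))) = 97735/(((⅙)*(-1/46)*(1 + 1))) = 97735/(((⅙)*(-1/46)*2)) = 97735/(-1/138) = 97735*(-138) = -13487430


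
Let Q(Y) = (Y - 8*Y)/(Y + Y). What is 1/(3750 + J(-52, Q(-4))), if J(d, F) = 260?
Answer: 1/4010 ≈ 0.00024938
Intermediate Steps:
Q(Y) = -7/2 (Q(Y) = (-7*Y)/((2*Y)) = (-7*Y)*(1/(2*Y)) = -7/2)
1/(3750 + J(-52, Q(-4))) = 1/(3750 + 260) = 1/4010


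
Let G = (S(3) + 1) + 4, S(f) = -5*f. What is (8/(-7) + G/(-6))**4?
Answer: 14641/194481 ≈ 0.075282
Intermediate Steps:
G = -10 (G = (-5*3 + 1) + 4 = (-15 + 1) + 4 = -14 + 4 = -10)
(8/(-7) + G/(-6))**4 = (8/(-7) - 10/(-6))**4 = (8*(-1/7) - 10*(-1/6))**4 = (-8/7 + 5/3)**4 = (11/21)**4 = 14641/194481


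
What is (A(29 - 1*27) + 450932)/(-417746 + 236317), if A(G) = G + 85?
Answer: -451019/181429 ≈ -2.4859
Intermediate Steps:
A(G) = 85 + G
(A(29 - 1*27) + 450932)/(-417746 + 236317) = ((85 + (29 - 1*27)) + 450932)/(-417746 + 236317) = ((85 + (29 - 27)) + 450932)/(-181429) = ((85 + 2) + 450932)*(-1/181429) = (87 + 450932)*(-1/181429) = 451019*(-1/181429) = -451019/181429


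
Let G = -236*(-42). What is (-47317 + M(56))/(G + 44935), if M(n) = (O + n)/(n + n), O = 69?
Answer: -5299379/6142864 ≈ -0.86269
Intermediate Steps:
G = 9912
M(n) = (69 + n)/(2*n) (M(n) = (69 + n)/(n + n) = (69 + n)/((2*n)) = (69 + n)*(1/(2*n)) = (69 + n)/(2*n))
(-47317 + M(56))/(G + 44935) = (-47317 + (½)*(69 + 56)/56)/(9912 + 44935) = (-47317 + (½)*(1/56)*125)/54847 = (-47317 + 125/112)*(1/54847) = -5299379/112*1/54847 = -5299379/6142864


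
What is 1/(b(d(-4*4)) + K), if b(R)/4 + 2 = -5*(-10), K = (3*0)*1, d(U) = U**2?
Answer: 1/192 ≈ 0.0052083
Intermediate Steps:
K = 0 (K = 0*1 = 0)
b(R) = 192 (b(R) = -8 + 4*(-5*(-10)) = -8 + 4*50 = -8 + 200 = 192)
1/(b(d(-4*4)) + K) = 1/(192 + 0) = 1/192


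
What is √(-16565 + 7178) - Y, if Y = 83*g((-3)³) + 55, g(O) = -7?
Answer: 526 + 3*I*√1043 ≈ 526.0 + 96.886*I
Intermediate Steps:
Y = -526 (Y = 83*(-7) + 55 = -581 + 55 = -526)
√(-16565 + 7178) - Y = √(-16565 + 7178) - 1*(-526) = √(-9387) + 526 = 3*I*√1043 + 526 = 526 + 3*I*√1043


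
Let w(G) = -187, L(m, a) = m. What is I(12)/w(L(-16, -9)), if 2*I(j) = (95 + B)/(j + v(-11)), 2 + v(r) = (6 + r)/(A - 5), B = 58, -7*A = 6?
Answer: -369/9790 ≈ -0.037692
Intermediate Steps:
A = -6/7 (A = -1/7*6 = -6/7 ≈ -0.85714)
v(r) = -124/41 - 7*r/41 (v(r) = -2 + (6 + r)/(-6/7 - 5) = -2 + (6 + r)/(-41/7) = -2 + (6 + r)*(-7/41) = -2 + (-42/41 - 7*r/41) = -124/41 - 7*r/41)
I(j) = 153/(2*(-47/41 + j)) (I(j) = ((95 + 58)/(j + (-124/41 - 7/41*(-11))))/2 = (153/(j + (-124/41 + 77/41)))/2 = (153/(j - 47/41))/2 = (153/(-47/41 + j))/2 = 153/(2*(-47/41 + j)))
I(12)/w(L(-16, -9)) = (6273/(2*(-47 + 41*12)))/(-187) = (6273/(2*(-47 + 492)))*(-1/187) = ((6273/2)/445)*(-1/187) = ((6273/2)*(1/445))*(-1/187) = (6273/890)*(-1/187) = -369/9790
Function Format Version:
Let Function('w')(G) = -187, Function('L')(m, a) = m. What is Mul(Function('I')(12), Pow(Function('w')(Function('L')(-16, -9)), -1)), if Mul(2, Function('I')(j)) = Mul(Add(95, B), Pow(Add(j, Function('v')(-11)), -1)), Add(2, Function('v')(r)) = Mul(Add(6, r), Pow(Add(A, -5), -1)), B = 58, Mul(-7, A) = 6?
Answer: Rational(-369, 9790) ≈ -0.037692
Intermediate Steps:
A = Rational(-6, 7) (A = Mul(Rational(-1, 7), 6) = Rational(-6, 7) ≈ -0.85714)
Function('v')(r) = Add(Rational(-124, 41), Mul(Rational(-7, 41), r)) (Function('v')(r) = Add(-2, Mul(Add(6, r), Pow(Add(Rational(-6, 7), -5), -1))) = Add(-2, Mul(Add(6, r), Pow(Rational(-41, 7), -1))) = Add(-2, Mul(Add(6, r), Rational(-7, 41))) = Add(-2, Add(Rational(-42, 41), Mul(Rational(-7, 41), r))) = Add(Rational(-124, 41), Mul(Rational(-7, 41), r)))
Function('I')(j) = Mul(Rational(153, 2), Pow(Add(Rational(-47, 41), j), -1)) (Function('I')(j) = Mul(Rational(1, 2), Mul(Add(95, 58), Pow(Add(j, Add(Rational(-124, 41), Mul(Rational(-7, 41), -11))), -1))) = Mul(Rational(1, 2), Mul(153, Pow(Add(j, Add(Rational(-124, 41), Rational(77, 41))), -1))) = Mul(Rational(1, 2), Mul(153, Pow(Add(j, Rational(-47, 41)), -1))) = Mul(Rational(1, 2), Mul(153, Pow(Add(Rational(-47, 41), j), -1))) = Mul(Rational(153, 2), Pow(Add(Rational(-47, 41), j), -1)))
Mul(Function('I')(12), Pow(Function('w')(Function('L')(-16, -9)), -1)) = Mul(Mul(Rational(6273, 2), Pow(Add(-47, Mul(41, 12)), -1)), Pow(-187, -1)) = Mul(Mul(Rational(6273, 2), Pow(Add(-47, 492), -1)), Rational(-1, 187)) = Mul(Mul(Rational(6273, 2), Pow(445, -1)), Rational(-1, 187)) = Mul(Mul(Rational(6273, 2), Rational(1, 445)), Rational(-1, 187)) = Mul(Rational(6273, 890), Rational(-1, 187)) = Rational(-369, 9790)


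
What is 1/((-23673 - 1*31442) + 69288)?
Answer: 1/14173 ≈ 7.0557e-5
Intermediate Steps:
1/((-23673 - 1*31442) + 69288) = 1/((-23673 - 31442) + 69288) = 1/(-55115 + 69288) = 1/14173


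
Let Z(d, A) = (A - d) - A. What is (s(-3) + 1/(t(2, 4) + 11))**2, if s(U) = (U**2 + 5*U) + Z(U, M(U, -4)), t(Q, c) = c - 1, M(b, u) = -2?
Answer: 1681/196 ≈ 8.5765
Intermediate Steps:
t(Q, c) = -1 + c
Z(d, A) = -d
s(U) = U**2 + 4*U (s(U) = (U**2 + 5*U) - U = U**2 + 4*U)
(s(-3) + 1/(t(2, 4) + 11))**2 = (-3*(4 - 3) + 1/((-1 + 4) + 11))**2 = (-3*1 + 1/(3 + 11))**2 = (-3 + 1/14)**2 = (-41/14)**2 = 1681/196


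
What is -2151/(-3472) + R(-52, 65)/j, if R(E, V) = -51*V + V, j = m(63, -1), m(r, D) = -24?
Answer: 1416953/10416 ≈ 136.04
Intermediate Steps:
j = -24
R(E, V) = -50*V
-2151/(-3472) + R(-52, 65)/j = -2151/(-3472) - 50*65/(-24) = -2151*(-1/3472) - 3250*(-1/24) = 2151/3472 + 1625/12 = 1416953/10416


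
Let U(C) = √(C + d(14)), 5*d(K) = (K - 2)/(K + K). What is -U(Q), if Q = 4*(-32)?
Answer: -11*I*√1295/35 ≈ -11.31*I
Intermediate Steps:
Q = -128
d(K) = (-2 + K)/(10*K) (d(K) = ((K - 2)/(K + K))/5 = ((-2 + K)/((2*K)))/5 = ((-2 + K)*(1/(2*K)))/5 = ((-2 + K)/(2*K))/5 = (-2 + K)/(10*K))
U(C) = √(3/35 + C) (U(C) = √(C + (⅒)*(-2 + 14)/14) = √(C + (⅒)*(1/14)*12) = √(C + 3/35) = √(3/35 + C))
-U(Q) = -√(105 + 1225*(-128))/35 = -√(105 - 156800)/35 = -√(-156695)/35 = -11*I*√1295/35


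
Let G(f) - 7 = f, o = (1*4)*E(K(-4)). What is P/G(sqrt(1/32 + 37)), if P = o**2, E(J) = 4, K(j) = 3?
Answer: 57344/383 - 1024*sqrt(2370)/383 ≈ 19.564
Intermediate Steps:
o = 16 (o = (1*4)*4 = 4*4 = 16)
G(f) = 7 + f
P = 256 (P = 16**2 = 256)
P/G(sqrt(1/32 + 37)) = 256/(7 + sqrt(1/32 + 37)) = 256/(7 + sqrt(1185/32)) = 256/(7 + sqrt(2370)/8)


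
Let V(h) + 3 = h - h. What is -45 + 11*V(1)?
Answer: -78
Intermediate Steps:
V(h) = -3 (V(h) = -3 + (h - h) = -3 + 0 = -3)
-45 + 11*V(1) = -45 + 11*(-3) = -45 - 33 = -78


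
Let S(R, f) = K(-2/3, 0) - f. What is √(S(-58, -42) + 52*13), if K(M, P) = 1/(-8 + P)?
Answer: √11486/4 ≈ 26.793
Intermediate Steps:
S(R, f) = -⅛ - f (S(R, f) = 1/(-8 + 0) - f = 1/(-8) - f = -⅛ - f)
√(S(-58, -42) + 52*13) = √((-⅛ - 1*(-42)) + 52*13) = √((-⅛ + 42) + 676) = √(335/8 + 676) = √(5743/8) = √11486/4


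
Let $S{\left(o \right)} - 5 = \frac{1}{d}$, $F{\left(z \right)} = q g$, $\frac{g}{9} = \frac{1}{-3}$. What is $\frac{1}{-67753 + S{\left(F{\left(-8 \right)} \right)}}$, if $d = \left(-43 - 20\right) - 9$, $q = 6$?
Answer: $- \frac{72}{4877857} \approx -1.4761 \cdot 10^{-5}$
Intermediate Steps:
$d = -72$ ($d = -63 - 9 = -72$)
$g = -3$ ($g = \frac{9}{-3} = 9 \left(- \frac{1}{3}\right) = -3$)
$F{\left(z \right)} = -18$ ($F{\left(z \right)} = 6 \left(-3\right) = -18$)
$S{\left(o \right)} = \frac{359}{72}$ ($S{\left(o \right)} = 5 + \frac{1}{-72} = 5 - \frac{1}{72} = \frac{359}{72}$)
$\frac{1}{-67753 + S{\left(F{\left(-8 \right)} \right)}} = \frac{1}{-67753 + \frac{359}{72}} = \frac{1}{- \frac{4877857}{72}} = - \frac{72}{4877857}$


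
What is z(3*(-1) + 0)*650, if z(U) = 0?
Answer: 0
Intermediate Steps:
z(3*(-1) + 0)*650 = 0*650 = 0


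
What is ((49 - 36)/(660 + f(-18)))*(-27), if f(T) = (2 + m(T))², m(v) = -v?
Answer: -351/1060 ≈ -0.33113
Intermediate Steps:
f(T) = (2 - T)²
((49 - 36)/(660 + f(-18)))*(-27) = ((49 - 36)/(660 + (-2 - 18)²))*(-27) = (13/(660 + (-20)²))*(-27) = (13/(660 + 400))*(-27) = (13/1060)*(-27) = -351/1060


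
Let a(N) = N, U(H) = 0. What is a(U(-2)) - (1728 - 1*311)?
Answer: -1417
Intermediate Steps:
a(U(-2)) - (1728 - 1*311) = 0 - (1728 - 1*311) = 0 - (1728 - 311) = 0 - 1*1417 = 0 - 1417 = -1417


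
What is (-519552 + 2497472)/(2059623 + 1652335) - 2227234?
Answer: -4133698543126/1855979 ≈ -2.2272e+6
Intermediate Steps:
(-519552 + 2497472)/(2059623 + 1652335) - 2227234 = 1977920/3711958 - 2227234 = 1977920*(1/3711958) - 2227234 = 988960/1855979 - 2227234 = -4133698543126/1855979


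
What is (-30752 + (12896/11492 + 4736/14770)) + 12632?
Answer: -29571025392/1632085 ≈ -18119.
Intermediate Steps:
(-30752 + (12896/11492 + 4736/14770)) + 12632 = (-30752 + (12896*(1/11492) + 4736*(1/14770))) + 12632 = (-30752 + (248/221 + 2368/7385)) + 12632 = (-30752 + 2354808/1632085) + 12632 = -50187523112/1632085 + 12632 = -29571025392/1632085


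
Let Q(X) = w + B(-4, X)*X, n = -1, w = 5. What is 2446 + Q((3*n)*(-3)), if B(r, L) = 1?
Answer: 2460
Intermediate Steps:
Q(X) = 5 + X (Q(X) = 5 + 1*X = 5 + X)
2446 + Q((3*n)*(-3)) = 2446 + (5 + (3*(-1))*(-3)) = 2446 + (5 - 3*(-3)) = 2446 + (5 + 9) = 2446 + 14 = 2460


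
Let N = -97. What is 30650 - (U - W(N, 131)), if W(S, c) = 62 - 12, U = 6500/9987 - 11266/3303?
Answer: 337597938914/10995687 ≈ 30703.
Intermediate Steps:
U = -30348014/10995687 (U = 6500*(1/9987) - 11266*1/3303 = 6500/9987 - 11266/3303 = -30348014/10995687 ≈ -2.7600)
W(S, c) = 50
30650 - (U - W(N, 131)) = 30650 - (-30348014/10995687 - 1*50) = 30650 - (-30348014/10995687 - 50) = 30650 - 1*(-580132364/10995687) = 30650 + 580132364/10995687 = 337597938914/10995687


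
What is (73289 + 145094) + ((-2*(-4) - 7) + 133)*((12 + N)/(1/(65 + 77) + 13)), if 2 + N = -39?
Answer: 402801589/1847 ≈ 2.1808e+5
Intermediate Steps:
N = -41 (N = -2 - 39 = -41)
(73289 + 145094) + ((-2*(-4) - 7) + 133)*((12 + N)/(1/(65 + 77) + 13)) = (73289 + 145094) + ((-2*(-4) - 7) + 133)*((12 - 41)/(1/(65 + 77) + 13)) = 218383 + ((8 - 7) + 133)*(-29/(1/142 + 13)) = 218383 + (1 + 133)*(-29/(1/142 + 13)) = 218383 + 134*(-29/1847/142) = 218383 + 134*(-29*142/1847) = 218383 + 134*(-4118/1847) = 218383 - 551812/1847 = 402801589/1847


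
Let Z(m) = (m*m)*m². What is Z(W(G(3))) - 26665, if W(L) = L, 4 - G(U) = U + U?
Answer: -26649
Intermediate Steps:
G(U) = 4 - 2*U (G(U) = 4 - (U + U) = 4 - 2*U)
Z(m) = m⁴ (Z(m) = m²*m² = m⁴)
Z(W(G(3))) - 26665 = (4 - 2*3)⁴ - 26665 = (4 - 6)⁴ - 26665 = (-2)⁴ - 26665 = 16 - 26665 = -26649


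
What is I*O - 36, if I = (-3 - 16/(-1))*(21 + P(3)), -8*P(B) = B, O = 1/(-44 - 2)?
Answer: -15393/368 ≈ -41.829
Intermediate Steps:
O = -1/46 (O = 1/(-46) = -1/46 ≈ -0.021739)
P(B) = -B/8
I = 2145/8 (I = (-3 - 16/(-1))*(21 - ⅛*3) = (-3 - 16*(-1))*(21 - 3/8) = (-3 + 16)*(165/8) = 13*(165/8) = 2145/8 ≈ 268.13)
I*O - 36 = (2145/8)*(-1/46) - 36 = -2145/368 - 36 = -15393/368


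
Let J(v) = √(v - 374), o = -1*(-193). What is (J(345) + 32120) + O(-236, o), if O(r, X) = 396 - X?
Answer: 32323 + I*√29 ≈ 32323.0 + 5.3852*I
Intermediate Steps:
o = 193
J(v) = √(-374 + v)
(J(345) + 32120) + O(-236, o) = (√(-374 + 345) + 32120) + (396 - 1*193) = (√(-29) + 32120) + (396 - 193) = (I*√29 + 32120) + 203 = (32120 + I*√29) + 203 = 32323 + I*√29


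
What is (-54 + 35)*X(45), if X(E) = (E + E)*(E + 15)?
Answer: -102600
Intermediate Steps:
X(E) = 2*E*(15 + E) (X(E) = (2*E)*(15 + E) = 2*E*(15 + E))
(-54 + 35)*X(45) = (-54 + 35)*(2*45*(15 + 45)) = -38*45*60 = -19*5400 = -102600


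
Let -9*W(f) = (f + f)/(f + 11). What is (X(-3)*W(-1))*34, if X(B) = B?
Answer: -34/15 ≈ -2.2667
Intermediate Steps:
W(f) = -2*f/(9*(11 + f)) (W(f) = -(f + f)/(9*(f + 11)) = -2*f/(9*(11 + f)))
(X(-3)*W(-1))*34 = -(-6)*(-1)/(99 + 9*(-1))*34 = -(-6)*(-1)/(99 - 9)*34 = -(-6)*(-1)/90*34 = -3*1/45*34 = -1/15*34 = -34/15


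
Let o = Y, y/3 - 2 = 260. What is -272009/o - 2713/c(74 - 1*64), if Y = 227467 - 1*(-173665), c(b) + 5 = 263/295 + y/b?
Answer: -65403475399/1762975140 ≈ -37.098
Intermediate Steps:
y = 786 (y = 6 + 3*260 = 6 + 780 = 786)
c(b) = -1212/295 + 786/b (c(b) = -5 + (263/295 + 786/b) = -1212/295 + 786/b)
Y = 401132 (Y = 227467 + 173665 = 401132)
o = 401132
-272009/o - 2713/c(74 - 1*64) = -272009/401132 - 2713/(-1212/295 + 786/(74 - 1*64)) = -272009*1/401132 - 2713/(-1212/295 + 786/(74 - 64)) = -272009/401132 - 2713/(-1212/295 + 786/10) = -272009/401132 - 2713/(-1212/295 + 786*(⅒)) = -272009/401132 - 2713/(-1212/295 + 393/5) = -272009/401132 - 2713/4395/59 = -272009/401132 - 2713*59/4395 = -272009/401132 - 160067/4395 = -65403475399/1762975140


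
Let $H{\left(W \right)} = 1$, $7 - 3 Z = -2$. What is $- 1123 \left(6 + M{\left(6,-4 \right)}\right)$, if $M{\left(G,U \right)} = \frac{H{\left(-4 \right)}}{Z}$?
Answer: $- \frac{21337}{3} \approx -7112.3$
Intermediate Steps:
$Z = 3$ ($Z = \frac{7}{3} - - \frac{2}{3} = \frac{7}{3} + \frac{2}{3} = 3$)
$M{\left(G,U \right)} = \frac{1}{3}$ ($M{\left(G,U \right)} = 1 \cdot \frac{1}{3} = \frac{1}{3}$)
$- 1123 \left(6 + M{\left(6,-4 \right)}\right) = - 1123 \left(6 + \frac{1}{3}\right) = \left(-1123\right) \frac{19}{3} = - \frac{21337}{3}$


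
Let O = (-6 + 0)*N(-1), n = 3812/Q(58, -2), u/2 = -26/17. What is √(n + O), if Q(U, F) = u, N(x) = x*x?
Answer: I*√211627/13 ≈ 35.387*I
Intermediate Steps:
N(x) = x²
u = -52/17 (u = 2*(-26/17) = -52/17 ≈ -3.0588)
Q(U, F) = -52/17
n = -16201/13 (n = 3812/(-52/17) = 3812*(-17/52) = -16201/13 ≈ -1246.2)
O = -6 (O = (-6 + 0)*(-1)² = -6*1 = -6)
√(n + O) = √(-16201/13 - 6) = √(-16279/13) = I*√211627/13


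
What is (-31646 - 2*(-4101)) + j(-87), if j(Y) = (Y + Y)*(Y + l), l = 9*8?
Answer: -20834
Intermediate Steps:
l = 72
j(Y) = 2*Y*(72 + Y) (j(Y) = (Y + Y)*(Y + 72) = (2*Y)*(72 + Y) = 2*Y*(72 + Y))
(-31646 - 2*(-4101)) + j(-87) = (-31646 - 2*(-4101)) + 2*(-87)*(72 - 87) = (-31646 + 8202) + 2*(-87)*(-15) = -23444 + 2610 = -20834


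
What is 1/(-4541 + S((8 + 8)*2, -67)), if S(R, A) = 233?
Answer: -1/4308 ≈ -0.00023213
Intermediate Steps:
1/(-4541 + S((8 + 8)*2, -67)) = 1/(-4541 + 233) = 1/(-4308) = -1/4308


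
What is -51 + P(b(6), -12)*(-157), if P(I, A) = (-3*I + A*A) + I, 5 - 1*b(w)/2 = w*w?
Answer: -42127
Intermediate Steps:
b(w) = 10 - 2*w² (b(w) = 10 - 2*w*w = 10 - 2*w²)
P(I, A) = A² - 2*I (P(I, A) = (-3*I + A²) + I = (A² - 3*I) + I = A² - 2*I)
-51 + P(b(6), -12)*(-157) = -51 + ((-12)² - 2*(10 - 2*6²))*(-157) = -51 + (144 - 2*(10 - 2*36))*(-157) = -51 + (144 - 2*(10 - 72))*(-157) = -51 + (144 - 2*(-62))*(-157) = -51 + (144 + 124)*(-157) = -51 + 268*(-157) = -51 - 42076 = -42127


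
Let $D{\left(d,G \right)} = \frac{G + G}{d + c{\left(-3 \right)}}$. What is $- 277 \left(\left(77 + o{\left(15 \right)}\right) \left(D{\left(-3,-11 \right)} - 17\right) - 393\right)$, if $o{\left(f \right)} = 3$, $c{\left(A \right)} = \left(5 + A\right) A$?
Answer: $\frac{3882709}{9} \approx 4.3141 \cdot 10^{5}$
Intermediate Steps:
$c{\left(A \right)} = A \left(5 + A\right)$
$D{\left(d,G \right)} = \frac{2 G}{-6 + d}$ ($D{\left(d,G \right)} = \frac{G + G}{d - 3 \left(5 - 3\right)} = \frac{2 G}{d - 6} = \frac{2 G}{-6 + d}$)
$- 277 \left(\left(77 + o{\left(15 \right)}\right) \left(D{\left(-3,-11 \right)} - 17\right) - 393\right) = - 277 \left(\left(77 + 3\right) \left(2 \left(-11\right) \frac{1}{-6 - 3} - 17\right) - 393\right) = - 277 \left(80 \left(2 \left(-11\right) \frac{1}{-9} - 17\right) - 393\right) = - 277 \left(80 \left(2 \left(-11\right) \left(- \frac{1}{9}\right) - 17\right) - 393\right) = - 277 \left(80 \left(\frac{22}{9} - 17\right) - 393\right) = - 277 \left(80 \left(- \frac{131}{9}\right) - 393\right) = - 277 \left(- \frac{10480}{9} - 393\right) = \left(-277\right) \left(- \frac{14017}{9}\right) = \frac{3882709}{9}$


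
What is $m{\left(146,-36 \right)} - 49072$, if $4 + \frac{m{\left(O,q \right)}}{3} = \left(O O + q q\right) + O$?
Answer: $19190$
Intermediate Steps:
$m{\left(O,q \right)} = -12 + 3 O + 3 O^{2} + 3 q^{2}$ ($m{\left(O,q \right)} = -12 + 3 \left(\left(O O + q q\right) + O\right) = -12 + 3 \left(\left(O^{2} + q^{2}\right) + O\right) = -12 + 3 \left(O + O^{2} + q^{2}\right) = -12 + \left(3 O + 3 O^{2} + 3 q^{2}\right) = -12 + 3 O + 3 O^{2} + 3 q^{2}$)
$m{\left(146,-36 \right)} - 49072 = \left(-12 + 3 \cdot 146 + 3 \cdot 146^{2} + 3 \left(-36\right)^{2}\right) - 49072 = \left(-12 + 438 + 3 \cdot 21316 + 3 \cdot 1296\right) - 49072 = \left(-12 + 438 + 63948 + 3888\right) - 49072 = 68262 - 49072 = 19190$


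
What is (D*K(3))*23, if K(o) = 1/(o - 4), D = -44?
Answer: 1012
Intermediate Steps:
K(o) = 1/(-4 + o)
(D*K(3))*23 = -44/(-4 + 3)*23 = -44/(-1)*23 = -44*(-1)*23 = 44*23 = 1012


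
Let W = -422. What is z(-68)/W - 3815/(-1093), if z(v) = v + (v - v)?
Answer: 842127/230623 ≈ 3.6515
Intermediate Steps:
z(v) = v (z(v) = v + 0 = v)
z(-68)/W - 3815/(-1093) = -68/(-422) - 3815/(-1093) = -68*(-1/422) - 3815*(-1/1093) = 34/211 + 3815/1093 = 842127/230623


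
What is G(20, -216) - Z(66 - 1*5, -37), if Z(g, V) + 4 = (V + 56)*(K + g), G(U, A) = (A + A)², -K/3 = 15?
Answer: 186324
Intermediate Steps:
K = -45 (K = -3*15 = -45)
G(U, A) = 4*A² (G(U, A) = (2*A)² = 4*A²)
Z(g, V) = -4 + (-45 + g)*(56 + V) (Z(g, V) = -4 + (V + 56)*(-45 + g) = -4 + (56 + V)*(-45 + g) = -4 + (-45 + g)*(56 + V))
G(20, -216) - Z(66 - 1*5, -37) = 4*(-216)² - (-2524 - 45*(-37) + 56*(66 - 1*5) - 37*(66 - 1*5)) = 4*46656 - (-2524 + 1665 + 56*(66 - 5) - 37*(66 - 5)) = 186624 - (-2524 + 1665 + 56*61 - 37*61) = 186624 - (-2524 + 1665 + 3416 - 2257) = 186624 - 1*300 = 186624 - 300 = 186324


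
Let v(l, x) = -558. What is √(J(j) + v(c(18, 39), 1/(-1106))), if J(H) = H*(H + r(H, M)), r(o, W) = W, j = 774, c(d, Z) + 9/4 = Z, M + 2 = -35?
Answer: 6*√15830 ≈ 754.90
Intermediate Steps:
M = -37 (M = -2 - 35 = -37)
c(d, Z) = -9/4 + Z
J(H) = H*(-37 + H) (J(H) = H*(H - 37) = H*(-37 + H))
√(J(j) + v(c(18, 39), 1/(-1106))) = √(774*(-37 + 774) - 558) = √(774*737 - 558) = √(570438 - 558) = √569880 = 6*√15830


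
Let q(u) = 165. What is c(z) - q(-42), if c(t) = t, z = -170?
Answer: -335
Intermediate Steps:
c(z) - q(-42) = -170 - 1*165 = -170 - 165 = -335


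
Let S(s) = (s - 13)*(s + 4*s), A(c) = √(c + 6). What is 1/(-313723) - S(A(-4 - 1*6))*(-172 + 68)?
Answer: -652543841/313723 - 13520*I ≈ -2080.0 - 13520.0*I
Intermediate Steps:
A(c) = √(6 + c)
S(s) = 5*s*(-13 + s) (S(s) = (-13 + s)*(5*s) = 5*s*(-13 + s))
1/(-313723) - S(A(-4 - 1*6))*(-172 + 68) = 1/(-313723) - 5*√(6 + (-4 - 1*6))*(-13 + √(6 + (-4 - 1*6)))*(-172 + 68) = -1/313723 - 5*√(6 + (-4 - 6))*(-13 + √(6 + (-4 - 6)))*(-104) = -1/313723 - 5*√(6 - 10)*(-13 + √(6 - 10))*(-104) = -1/313723 - 5*√(-4)*(-13 + √(-4))*(-104) = -1/313723 - 5*(2*I)*(-13 + 2*I)*(-104) = -1/313723 - 10*I*(-13 + 2*I)*(-104) = -1/313723 - (-1040)*I*(-13 + 2*I) = -1/313723 + 1040*I*(-13 + 2*I)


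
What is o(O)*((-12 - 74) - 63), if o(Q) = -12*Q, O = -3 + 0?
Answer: -5364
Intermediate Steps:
O = -3
o(O)*((-12 - 74) - 63) = (-12*(-3))*((-12 - 74) - 63) = 36*(-86 - 63) = 36*(-149) = -5364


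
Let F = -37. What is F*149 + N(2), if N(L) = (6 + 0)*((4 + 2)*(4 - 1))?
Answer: -5405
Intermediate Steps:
N(L) = 108 (N(L) = 6*(6*3) = 6*18 = 108)
F*149 + N(2) = -37*149 + 108 = -5513 + 108 = -5405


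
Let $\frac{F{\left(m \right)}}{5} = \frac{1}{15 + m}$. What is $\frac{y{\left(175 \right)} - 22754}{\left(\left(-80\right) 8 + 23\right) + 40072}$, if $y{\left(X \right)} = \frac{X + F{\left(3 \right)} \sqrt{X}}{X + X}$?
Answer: $- \frac{45507}{78910} + \frac{\sqrt{7}}{9942660} \approx -0.57669$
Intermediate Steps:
$F{\left(m \right)} = \frac{5}{15 + m}$
$y{\left(X \right)} = \frac{X + \frac{5 \sqrt{X}}{18}}{2 X}$ ($y{\left(X \right)} = \frac{X + \frac{5}{15 + 3} \sqrt{X}}{X + X} = \frac{X + \frac{5}{18} \sqrt{X}}{2 X} = \left(X + 5 \cdot \frac{1}{18} \sqrt{X}\right) \frac{1}{2 X} = \left(X + \frac{5 \sqrt{X}}{18}\right) \frac{1}{2 X} = \frac{X + \frac{5 \sqrt{X}}{18}}{2 X}$)
$\frac{y{\left(175 \right)} - 22754}{\left(\left(-80\right) 8 + 23\right) + 40072} = \frac{\left(\frac{1}{2} + \frac{5}{36 \cdot 5 \sqrt{7}}\right) - 22754}{\left(\left(-80\right) 8 + 23\right) + 40072} = \frac{\left(\frac{1}{2} + \frac{5 \frac{\sqrt{7}}{35}}{36}\right) - 22754}{\left(-640 + 23\right) + 40072} = \frac{\left(\frac{1}{2} + \frac{\sqrt{7}}{252}\right) - 22754}{-617 + 40072} = \frac{- \frac{45507}{2} + \frac{\sqrt{7}}{252}}{39455} = \left(- \frac{45507}{2} + \frac{\sqrt{7}}{252}\right) \frac{1}{39455} = - \frac{45507}{78910} + \frac{\sqrt{7}}{9942660}$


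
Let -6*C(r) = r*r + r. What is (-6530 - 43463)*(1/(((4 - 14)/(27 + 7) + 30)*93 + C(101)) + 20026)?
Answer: -17796617774649/17776 ≈ -1.0012e+9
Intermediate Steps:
C(r) = -r/6 - r**2/6 (C(r) = -(r*r + r)/6 = -(r**2 + r)/6 = -(r + r**2)/6 = -r/6 - r**2/6)
(-6530 - 43463)*(1/(((4 - 14)/(27 + 7) + 30)*93 + C(101)) + 20026) = (-6530 - 43463)*(1/(((4 - 14)/(27 + 7) + 30)*93 - 1/6*101*(1 + 101)) + 20026) = -49993*(1/((-10/34 + 30)*93 - 1/6*101*102) + 20026) = -49993*(1/((-10*1/34 + 30)*93 - 1717) + 20026) = -49993*(1/((-5/17 + 30)*93 - 1717) + 20026) = -49993*(1/((505/17)*93 - 1717) + 20026) = -49993*(1/(46965/17 - 1717) + 20026) = -49993*(1/(17776/17) + 20026) = -49993*(17/17776 + 20026) = -49993*355982193/17776 = -17796617774649/17776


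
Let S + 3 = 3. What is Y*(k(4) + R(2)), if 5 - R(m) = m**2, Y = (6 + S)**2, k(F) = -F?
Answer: -108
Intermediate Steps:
S = 0 (S = -3 + 3 = 0)
Y = 36 (Y = (6 + 0)**2 = 6**2 = 36)
R(m) = 5 - m**2
Y*(k(4) + R(2)) = 36*(-1*4 + (5 - 1*2**2)) = 36*(-4 + (5 - 1*4)) = 36*(-4 + (5 - 4)) = 36*(-4 + 1) = 36*(-3) = -108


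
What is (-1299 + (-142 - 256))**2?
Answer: 2879809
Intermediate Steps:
(-1299 + (-142 - 256))**2 = (-1299 - 398)**2 = (-1697)**2 = 2879809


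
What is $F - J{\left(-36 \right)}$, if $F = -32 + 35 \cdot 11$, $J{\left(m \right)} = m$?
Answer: $389$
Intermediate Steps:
$F = 353$ ($F = -32 + 385 = 353$)
$F - J{\left(-36 \right)} = 353 - -36 = 353 + 36 = 389$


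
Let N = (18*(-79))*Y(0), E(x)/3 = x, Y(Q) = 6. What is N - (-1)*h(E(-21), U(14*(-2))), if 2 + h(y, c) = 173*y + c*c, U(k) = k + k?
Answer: -16297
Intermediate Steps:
E(x) = 3*x
U(k) = 2*k
h(y, c) = -2 + c² + 173*y (h(y, c) = -2 + (173*y + c*c) = -2 + (173*y + c²) = -2 + (c² + 173*y) = -2 + c² + 173*y)
N = -8532 (N = (18*(-79))*6 = -1422*6 = -8532)
N - (-1)*h(E(-21), U(14*(-2))) = -8532 - (-1)*(-2 + (2*(14*(-2)))² + 173*(3*(-21))) = -8532 - (-1)*(-2 + (2*(-28))² + 173*(-63)) = -8532 - (-1)*(-2 + (-56)² - 10899) = -8532 - (-1)*(-2 + 3136 - 10899) = -8532 - (-1)*(-7765) = -8532 - 1*7765 = -8532 - 7765 = -16297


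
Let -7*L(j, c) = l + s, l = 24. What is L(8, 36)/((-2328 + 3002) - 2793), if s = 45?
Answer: 69/14833 ≈ 0.0046518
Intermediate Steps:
L(j, c) = -69/7 (L(j, c) = -(24 + 45)/7 = -⅐*69 = -69/7)
L(8, 36)/((-2328 + 3002) - 2793) = -69/(7*((-2328 + 3002) - 2793)) = -69/(7*(674 - 2793)) = -69/7/(-2119) = -69/7*(-1/2119) = 69/14833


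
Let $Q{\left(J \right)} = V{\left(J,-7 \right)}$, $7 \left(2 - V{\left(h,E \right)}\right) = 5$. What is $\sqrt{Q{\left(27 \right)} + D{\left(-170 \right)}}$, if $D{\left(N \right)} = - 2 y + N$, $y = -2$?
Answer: $\frac{i \sqrt{8071}}{7} \approx 12.834 i$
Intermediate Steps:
$V{\left(h,E \right)} = \frac{9}{7}$ ($V{\left(h,E \right)} = 2 - \frac{5}{7} = \frac{9}{7}$)
$D{\left(N \right)} = 4 + N$ ($D{\left(N \right)} = \left(-2\right) \left(-2\right) + N = 4 + N$)
$Q{\left(J \right)} = \frac{9}{7}$
$\sqrt{Q{\left(27 \right)} + D{\left(-170 \right)}} = \sqrt{\frac{9}{7} + \left(4 - 170\right)} = \sqrt{\frac{9}{7} - 166} = \sqrt{- \frac{1153}{7}} = \frac{i \sqrt{8071}}{7}$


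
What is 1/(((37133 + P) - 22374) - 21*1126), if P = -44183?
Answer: -1/53070 ≈ -1.8843e-5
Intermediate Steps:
1/(((37133 + P) - 22374) - 21*1126) = 1/(((37133 - 44183) - 22374) - 21*1126) = 1/((-7050 - 22374) - 23646) = 1/(-29424 - 23646) = 1/(-53070) = -1/53070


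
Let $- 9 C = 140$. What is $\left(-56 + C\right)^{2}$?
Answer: $\frac{414736}{81} \approx 5120.2$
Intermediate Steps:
$C = - \frac{140}{9}$ ($C = \left(- \frac{1}{9}\right) 140 = - \frac{140}{9} \approx -15.556$)
$\left(-56 + C\right)^{2} = \left(-56 - \frac{140}{9}\right)^{2} = \left(- \frac{644}{9}\right)^{2} = \frac{414736}{81}$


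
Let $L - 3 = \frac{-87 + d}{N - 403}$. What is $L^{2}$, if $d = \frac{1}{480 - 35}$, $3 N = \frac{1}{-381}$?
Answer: $\frac{108633243718771776}{10504235971530625} \approx 10.342$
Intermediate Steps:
$N = - \frac{1}{1143}$ ($N = \frac{1}{3 \left(-381\right)} = \frac{1}{3} \left(- \frac{1}{381}\right) = - \frac{1}{1143} \approx -0.00087489$)
$d = \frac{1}{445} \approx 0.0022472$
$L = \frac{329595576}{102490175}$ ($L = 3 + \frac{-87 + \frac{1}{445}}{- \frac{1}{1143} - 403} = 3 - \frac{38714}{445 \left(- \frac{460630}{1143}\right)} = 3 - - \frac{22125051}{102490175} = 3 + \frac{22125051}{102490175} = \frac{329595576}{102490175} \approx 3.2159$)
$L^{2} = \left(\frac{329595576}{102490175}\right)^{2} = \frac{108633243718771776}{10504235971530625}$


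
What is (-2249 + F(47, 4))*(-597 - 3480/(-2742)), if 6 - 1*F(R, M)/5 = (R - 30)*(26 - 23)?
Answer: 673544026/457 ≈ 1.4738e+6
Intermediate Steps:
F(R, M) = 480 - 15*R (F(R, M) = 30 - 5*(R - 30)*(26 - 23) = 30 - 5*(-30 + R)*3 = 30 - 5*(-90 + 3*R) = 30 + (450 - 15*R) = 480 - 15*R)
(-2249 + F(47, 4))*(-597 - 3480/(-2742)) = (-2249 + (480 - 15*47))*(-597 - 3480/(-2742)) = (-2249 + (480 - 705))*(-597 - 3480*(-1/2742)) = (-2249 - 225)*(-597 + 580/457) = -2474*(-272249/457) = 673544026/457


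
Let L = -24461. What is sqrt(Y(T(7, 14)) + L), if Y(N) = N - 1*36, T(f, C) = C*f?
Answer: 3*I*sqrt(2711) ≈ 156.2*I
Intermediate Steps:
Y(N) = -36 + N (Y(N) = N - 36 = -36 + N)
sqrt(Y(T(7, 14)) + L) = sqrt((-36 + 14*7) - 24461) = sqrt((-36 + 98) - 24461) = sqrt(62 - 24461) = sqrt(-24399) = 3*I*sqrt(2711)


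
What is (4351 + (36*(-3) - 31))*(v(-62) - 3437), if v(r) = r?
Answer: -14737788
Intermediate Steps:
(4351 + (36*(-3) - 31))*(v(-62) - 3437) = (4351 + (36*(-3) - 31))*(-62 - 3437) = (4351 + (-108 - 31))*(-3499) = (4351 - 139)*(-3499) = 4212*(-3499) = -14737788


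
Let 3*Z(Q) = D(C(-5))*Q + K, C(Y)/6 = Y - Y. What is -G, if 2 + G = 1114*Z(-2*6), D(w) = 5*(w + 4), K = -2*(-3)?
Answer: 86894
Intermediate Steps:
K = 6
C(Y) = 0 (C(Y) = 6*(Y - Y) = 6*0 = 0)
D(w) = 20 + 5*w (D(w) = 5*(4 + w) = 20 + 5*w)
Z(Q) = 2 + 20*Q/3 (Z(Q) = ((20 + 5*0)*Q + 6)/3 = ((20 + 0)*Q + 6)/3 = (20*Q + 6)/3 = (6 + 20*Q)/3 = 2 + 20*Q/3)
G = -86894 (G = -2 + 1114*(2 + 20*(-2*6)/3) = -2 + 1114*(2 + (20/3)*(-12)) = -2 + 1114*(2 - 80) = -2 + 1114*(-78) = -2 - 86892 = -86894)
-G = -1*(-86894) = 86894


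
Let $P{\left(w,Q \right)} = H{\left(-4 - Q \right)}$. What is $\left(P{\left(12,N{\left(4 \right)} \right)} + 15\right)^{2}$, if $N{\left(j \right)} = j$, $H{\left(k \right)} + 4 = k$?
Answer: $9$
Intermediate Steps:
$H{\left(k \right)} = -4 + k$
$P{\left(w,Q \right)} = -8 - Q$ ($P{\left(w,Q \right)} = -4 - \left(4 + Q\right) = -8 - Q$)
$\left(P{\left(12,N{\left(4 \right)} \right)} + 15\right)^{2} = \left(\left(-8 - 4\right) + 15\right)^{2} = \left(-12 + 15\right)^{2} = 3^{2} = 9$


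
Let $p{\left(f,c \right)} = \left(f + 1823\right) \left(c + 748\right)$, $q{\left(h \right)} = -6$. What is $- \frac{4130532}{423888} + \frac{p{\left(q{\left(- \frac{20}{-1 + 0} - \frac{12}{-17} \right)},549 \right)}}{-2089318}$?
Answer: $- \frac{401206253687}{36901534516} \approx -10.872$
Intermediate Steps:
$p{\left(f,c \right)} = \left(748 + c\right) \left(1823 + f\right)$ ($p{\left(f,c \right)} = \left(1823 + f\right) \left(748 + c\right) = \left(748 + c\right) \left(1823 + f\right)$)
$- \frac{4130532}{423888} + \frac{p{\left(q{\left(- \frac{20}{-1 + 0} - \frac{12}{-17} \right)},549 \right)}}{-2089318} = - \frac{4130532}{423888} + \frac{1363604 + 748 \left(-6\right) + 1823 \cdot 549 + 549 \left(-6\right)}{-2089318} = \left(-4130532\right) \frac{1}{423888} + \left(1363604 - 4488 + 1000827 - 3294\right) \left(- \frac{1}{2089318}\right) = - \frac{344211}{35324} + 2356649 \left(- \frac{1}{2089318}\right) = - \frac{344211}{35324} - \frac{2356649}{2089318} = - \frac{401206253687}{36901534516}$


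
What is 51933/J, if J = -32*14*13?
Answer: -7419/832 ≈ -8.9171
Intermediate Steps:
J = -5824 (J = -448*13 = -5824)
51933/J = 51933/(-5824) = 51933*(-1/5824) = -7419/832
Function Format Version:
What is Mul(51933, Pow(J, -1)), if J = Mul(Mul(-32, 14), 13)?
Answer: Rational(-7419, 832) ≈ -8.9171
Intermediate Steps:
J = -5824 (J = Mul(-448, 13) = -5824)
Mul(51933, Pow(J, -1)) = Mul(51933, Pow(-5824, -1)) = Mul(51933, Rational(-1, 5824)) = Rational(-7419, 832)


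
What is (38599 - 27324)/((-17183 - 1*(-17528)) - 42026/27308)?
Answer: 153948850/4689617 ≈ 32.828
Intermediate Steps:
(38599 - 27324)/((-17183 - 1*(-17528)) - 42026/27308) = 11275/((-17183 + 17528) - 42026*1/27308) = 11275/(345 - 21013/13654) = 11275/(4689617/13654) = 11275*(13654/4689617) = 153948850/4689617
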